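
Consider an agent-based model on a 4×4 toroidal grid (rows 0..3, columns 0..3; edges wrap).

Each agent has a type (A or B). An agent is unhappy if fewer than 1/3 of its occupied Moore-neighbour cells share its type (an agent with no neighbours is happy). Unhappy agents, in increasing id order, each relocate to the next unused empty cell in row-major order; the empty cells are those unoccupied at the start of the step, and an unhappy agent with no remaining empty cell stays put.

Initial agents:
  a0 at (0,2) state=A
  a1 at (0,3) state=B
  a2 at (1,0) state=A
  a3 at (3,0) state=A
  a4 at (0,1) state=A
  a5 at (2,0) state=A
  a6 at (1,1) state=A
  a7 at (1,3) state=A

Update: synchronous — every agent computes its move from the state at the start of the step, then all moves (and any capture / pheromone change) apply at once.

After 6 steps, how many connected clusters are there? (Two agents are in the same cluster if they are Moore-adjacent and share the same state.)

2

t=1: a0@(0,2):A a1@(0,0):B a2@(1,0):A a3@(3,0):A a4@(0,1):A a5@(2,0):A a6@(1,1):A a7@(1,3):A
t=2: a0@(0,2):A a1@(0,3):B a2@(1,0):A a3@(3,0):A a4@(0,1):A a5@(2,0):A a6@(1,1):A a7@(1,3):A
t=3: a0@(0,2):A a1@(0,0):B a2@(1,0):A a3@(3,0):A a4@(0,1):A a5@(2,0):A a6@(1,1):A a7@(1,3):A
t=4: a0@(0,2):A a1@(0,3):B a2@(1,0):A a3@(3,0):A a4@(0,1):A a5@(2,0):A a6@(1,1):A a7@(1,3):A
t=5: a0@(0,2):A a1@(0,0):B a2@(1,0):A a3@(3,0):A a4@(0,1):A a5@(2,0):A a6@(1,1):A a7@(1,3):A
t=6: a0@(0,2):A a1@(0,3):B a2@(1,0):A a3@(3,0):A a4@(0,1):A a5@(2,0):A a6@(1,1):A a7@(1,3):A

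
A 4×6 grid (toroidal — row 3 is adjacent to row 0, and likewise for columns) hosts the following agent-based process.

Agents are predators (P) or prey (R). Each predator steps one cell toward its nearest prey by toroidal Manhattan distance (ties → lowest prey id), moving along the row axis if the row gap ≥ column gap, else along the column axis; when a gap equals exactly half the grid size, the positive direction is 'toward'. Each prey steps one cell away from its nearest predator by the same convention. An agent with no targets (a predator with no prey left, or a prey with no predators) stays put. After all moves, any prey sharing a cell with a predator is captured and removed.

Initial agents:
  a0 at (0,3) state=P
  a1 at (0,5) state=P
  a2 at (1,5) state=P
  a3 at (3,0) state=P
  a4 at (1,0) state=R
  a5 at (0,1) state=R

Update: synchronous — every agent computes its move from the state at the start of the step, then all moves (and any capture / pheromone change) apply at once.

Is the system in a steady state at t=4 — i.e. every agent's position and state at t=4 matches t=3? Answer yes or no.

t=1: a0@(0,2):P a1@(1,5):P a2@(1,0):P a3@(0,0):P a4@(1,1):R
t=2: a0@(1,2):P a1@(1,0):P a2@(1,1):P a3@(1,0):P
t=3: (unchanged — steady state)

yes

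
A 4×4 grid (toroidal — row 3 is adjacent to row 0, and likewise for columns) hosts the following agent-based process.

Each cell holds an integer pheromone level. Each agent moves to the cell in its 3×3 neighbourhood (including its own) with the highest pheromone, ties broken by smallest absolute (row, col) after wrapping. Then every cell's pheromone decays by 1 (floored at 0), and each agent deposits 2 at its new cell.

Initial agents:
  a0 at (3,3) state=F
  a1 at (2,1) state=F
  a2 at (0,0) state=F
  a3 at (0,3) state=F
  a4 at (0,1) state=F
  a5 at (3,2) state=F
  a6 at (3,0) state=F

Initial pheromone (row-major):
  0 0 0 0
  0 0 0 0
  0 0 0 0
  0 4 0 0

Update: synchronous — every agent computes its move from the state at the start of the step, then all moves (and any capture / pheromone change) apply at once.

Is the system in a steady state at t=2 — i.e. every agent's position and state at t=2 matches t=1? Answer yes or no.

t=1: a0@(0,0) a1@(3,1) a2@(3,1) a3@(0,0) a4@(3,1) a5@(3,1) a6@(3,1) | pheromone: 4 0 0 0 / 0 0 0 0 / 0 0 0 0 / 0 13 0 0
t=2: a0@(3,1) a1@(3,1) a2@(3,1) a3@(3,1) a4@(3,1) a5@(3,1) a6@(3,1) | pheromone: 3 0 0 0 / 0 0 0 0 / 0 0 0 0 / 0 26 0 0

no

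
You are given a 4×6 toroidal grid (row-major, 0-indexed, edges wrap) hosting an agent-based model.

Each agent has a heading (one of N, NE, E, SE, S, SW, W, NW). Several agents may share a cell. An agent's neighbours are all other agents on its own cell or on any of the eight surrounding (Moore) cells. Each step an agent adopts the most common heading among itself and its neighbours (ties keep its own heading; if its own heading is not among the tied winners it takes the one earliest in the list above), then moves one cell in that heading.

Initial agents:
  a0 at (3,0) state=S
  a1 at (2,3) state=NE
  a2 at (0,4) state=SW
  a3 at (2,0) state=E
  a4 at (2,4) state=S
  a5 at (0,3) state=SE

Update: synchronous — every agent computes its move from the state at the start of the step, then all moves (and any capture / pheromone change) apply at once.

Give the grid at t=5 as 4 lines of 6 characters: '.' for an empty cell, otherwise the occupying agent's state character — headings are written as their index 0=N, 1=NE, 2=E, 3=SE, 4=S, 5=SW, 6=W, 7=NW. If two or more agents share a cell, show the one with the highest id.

4.....
..3..5
......
....44

t=1: a0@(0,0):S a1@(1,4):NE a2@(1,3):SW a3@(2,1):E a4@(3,4):S a5@(1,4):SE
t=2: a0@(1,0):S a1@(0,5):NE a2@(2,2):SW a3@(2,2):E a4@(0,4):S a5@(2,5):SE
t=3: a0@(2,0):S a1@(1,5):S a2@(3,1):SW a3@(2,3):E a4@(1,4):S a5@(3,0):SE
t=4: a0@(3,0):S a1@(2,5):S a2@(0,0):SW a3@(2,4):E a4@(2,4):S a5@(0,1):SE
t=5: a0@(0,0):S a1@(3,5):S a2@(1,5):SW a3@(3,4):S a4@(3,4):S a5@(1,2):SE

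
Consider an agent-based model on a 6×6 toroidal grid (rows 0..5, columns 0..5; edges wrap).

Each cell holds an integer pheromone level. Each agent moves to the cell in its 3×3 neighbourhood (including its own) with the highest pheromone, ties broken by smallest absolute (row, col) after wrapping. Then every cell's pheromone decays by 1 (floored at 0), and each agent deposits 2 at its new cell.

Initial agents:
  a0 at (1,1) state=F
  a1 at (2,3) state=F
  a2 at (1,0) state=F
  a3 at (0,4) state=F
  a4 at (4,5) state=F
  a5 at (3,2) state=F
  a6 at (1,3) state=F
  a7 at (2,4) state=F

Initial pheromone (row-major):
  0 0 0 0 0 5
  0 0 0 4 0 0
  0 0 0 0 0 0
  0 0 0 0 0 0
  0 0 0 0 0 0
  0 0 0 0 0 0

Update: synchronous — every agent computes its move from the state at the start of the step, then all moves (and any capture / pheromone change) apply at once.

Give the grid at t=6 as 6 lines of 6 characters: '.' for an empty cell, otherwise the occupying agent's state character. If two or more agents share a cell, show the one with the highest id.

t=1: a0@(0,0) a1@(1,3) a2@(0,5) a3@(0,5) a4@(3,0) a5@(2,1) a6@(1,3) a7@(1,3) | pheromone: 2 0 0 0 0 8 / 0 0 0 9 0 0 / 0 2 0 0 0 0 / 2 0 0 0 0 0 / 0 0 0 0 0 0 / 0 0 0 0 0 0
t=2: a0@(0,5) a1@(1,3) a2@(0,5) a3@(0,5) a4@(2,1) a5@(2,1) a6@(1,3) a7@(1,3) | pheromone: 1 0 0 0 0 13 / 0 0 0 14 0 0 / 0 5 0 0 0 0 / 1 0 0 0 0 0 / 0 0 0 0 0 0 / 0 0 0 0 0 0
t=3: a0@(0,5) a1@(1,3) a2@(0,5) a3@(0,5) a4@(2,1) a5@(2,1) a6@(1,3) a7@(1,3) | pheromone: 0 0 0 0 0 18 / 0 0 0 19 0 0 / 0 8 0 0 0 0 / 0 0 0 0 0 0 / 0 0 0 0 0 0 / 0 0 0 0 0 0
t=4: a0@(0,5) a1@(1,3) a2@(0,5) a3@(0,5) a4@(2,1) a5@(2,1) a6@(1,3) a7@(1,3) | pheromone: 0 0 0 0 0 23 / 0 0 0 24 0 0 / 0 11 0 0 0 0 / 0 0 0 0 0 0 / 0 0 0 0 0 0 / 0 0 0 0 0 0
t=5: a0@(0,5) a1@(1,3) a2@(0,5) a3@(0,5) a4@(2,1) a5@(2,1) a6@(1,3) a7@(1,3) | pheromone: 0 0 0 0 0 28 / 0 0 0 29 0 0 / 0 14 0 0 0 0 / 0 0 0 0 0 0 / 0 0 0 0 0 0 / 0 0 0 0 0 0
t=6: a0@(0,5) a1@(1,3) a2@(0,5) a3@(0,5) a4@(2,1) a5@(2,1) a6@(1,3) a7@(1,3) | pheromone: 0 0 0 0 0 33 / 0 0 0 34 0 0 / 0 17 0 0 0 0 / 0 0 0 0 0 0 / 0 0 0 0 0 0 / 0 0 0 0 0 0

.....F
...F..
.F....
......
......
......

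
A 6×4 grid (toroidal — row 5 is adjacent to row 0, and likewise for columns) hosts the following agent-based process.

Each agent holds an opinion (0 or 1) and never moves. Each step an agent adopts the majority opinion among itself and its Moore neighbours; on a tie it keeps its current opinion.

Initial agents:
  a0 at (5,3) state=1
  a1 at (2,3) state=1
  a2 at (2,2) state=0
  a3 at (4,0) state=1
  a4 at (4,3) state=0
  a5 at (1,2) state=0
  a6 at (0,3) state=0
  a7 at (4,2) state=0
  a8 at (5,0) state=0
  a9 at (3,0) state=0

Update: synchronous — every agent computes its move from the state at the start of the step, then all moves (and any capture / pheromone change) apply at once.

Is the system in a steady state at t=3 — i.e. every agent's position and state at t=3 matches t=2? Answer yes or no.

t=1: a0@(5,3):0 a1@(2,3):0 a2@(2,2):0 a3@(4,0):0 a4@(4,3):0 a5@(1,2):0 a6@(0,3):0 a7@(4,2):0 a8@(5,0):0 a9@(3,0):0
t=2: (unchanged — steady state)

yes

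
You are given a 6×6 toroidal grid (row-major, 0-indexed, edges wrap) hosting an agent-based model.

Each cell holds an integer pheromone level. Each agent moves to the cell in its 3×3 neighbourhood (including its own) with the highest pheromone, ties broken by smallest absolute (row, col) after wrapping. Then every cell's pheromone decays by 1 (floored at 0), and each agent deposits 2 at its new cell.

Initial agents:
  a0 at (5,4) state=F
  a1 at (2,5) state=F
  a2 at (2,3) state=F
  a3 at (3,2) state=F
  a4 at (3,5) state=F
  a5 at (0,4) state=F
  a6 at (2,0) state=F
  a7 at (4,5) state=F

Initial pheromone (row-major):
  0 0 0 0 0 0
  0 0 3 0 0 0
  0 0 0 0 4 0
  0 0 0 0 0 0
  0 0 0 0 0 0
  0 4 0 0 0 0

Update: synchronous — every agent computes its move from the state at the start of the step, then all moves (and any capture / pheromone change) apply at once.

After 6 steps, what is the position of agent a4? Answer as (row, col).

(2, 4)

t=1: a0@(0,3) a1@(2,4) a2@(2,4) a3@(2,1) a4@(2,4) a5@(0,3) a6@(1,0) a7@(3,0) | pheromone: 0 0 0 4 0 0 / 2 0 2 0 0 0 / 0 2 0 0 9 0 / 2 0 0 0 0 0 / 0 0 0 0 0 0 / 0 3 0 0 0 0
t=2: a0@(0,3) a1@(2,4) a2@(2,4) a3@(1,0) a4@(2,4) a5@(0,3) a6@(1,0) a7@(2,1) | pheromone: 0 0 0 7 0 0 / 5 0 1 0 0 0 / 0 3 0 0 14 0 / 1 0 0 0 0 0 / 0 0 0 0 0 0 / 0 2 0 0 0 0
t=3: a0@(0,3) a1@(2,4) a2@(2,4) a3@(1,0) a4@(2,4) a5@(0,3) a6@(1,0) a7@(1,0) | pheromone: 0 0 0 10 0 0 / 10 0 0 0 0 0 / 0 2 0 0 19 0 / 0 0 0 0 0 0 / 0 0 0 0 0 0 / 0 1 0 0 0 0
t=4: a0@(0,3) a1@(2,4) a2@(2,4) a3@(1,0) a4@(2,4) a5@(0,3) a6@(1,0) a7@(1,0) | pheromone: 0 0 0 13 0 0 / 15 0 0 0 0 0 / 0 1 0 0 24 0 / 0 0 0 0 0 0 / 0 0 0 0 0 0 / 0 0 0 0 0 0
t=5: a0@(0,3) a1@(2,4) a2@(2,4) a3@(1,0) a4@(2,4) a5@(0,3) a6@(1,0) a7@(1,0) | pheromone: 0 0 0 16 0 0 / 20 0 0 0 0 0 / 0 0 0 0 29 0 / 0 0 0 0 0 0 / 0 0 0 0 0 0 / 0 0 0 0 0 0
t=6: a0@(0,3) a1@(2,4) a2@(2,4) a3@(1,0) a4@(2,4) a5@(0,3) a6@(1,0) a7@(1,0) | pheromone: 0 0 0 19 0 0 / 25 0 0 0 0 0 / 0 0 0 0 34 0 / 0 0 0 0 0 0 / 0 0 0 0 0 0 / 0 0 0 0 0 0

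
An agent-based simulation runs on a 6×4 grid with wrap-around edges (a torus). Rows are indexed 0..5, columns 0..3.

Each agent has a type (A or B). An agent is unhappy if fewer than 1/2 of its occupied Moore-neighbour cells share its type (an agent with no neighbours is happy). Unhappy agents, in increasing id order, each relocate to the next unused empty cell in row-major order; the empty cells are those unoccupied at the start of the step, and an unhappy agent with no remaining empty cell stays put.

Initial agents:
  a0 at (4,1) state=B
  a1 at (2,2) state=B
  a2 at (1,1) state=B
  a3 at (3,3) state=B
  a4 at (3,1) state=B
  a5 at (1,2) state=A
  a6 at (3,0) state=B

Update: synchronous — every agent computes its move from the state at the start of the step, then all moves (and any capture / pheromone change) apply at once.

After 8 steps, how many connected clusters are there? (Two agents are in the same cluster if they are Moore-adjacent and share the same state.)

t=1: a0@(4,1):B a1@(2,2):B a2@(1,1):B a3@(3,3):B a4@(3,1):B a5@(0,0):A a6@(3,0):B
t=2: a0@(4,1):B a1@(2,2):B a2@(1,1):B a3@(3,3):B a4@(3,1):B a5@(0,1):A a6@(3,0):B
t=3: a0@(4,1):B a1@(2,2):B a2@(1,1):B a3@(3,3):B a4@(3,1):B a5@(0,0):A a6@(3,0):B
t=4: a0@(4,1):B a1@(2,2):B a2@(1,1):B a3@(3,3):B a4@(3,1):B a5@(0,1):A a6@(3,0):B
t=5: a0@(4,1):B a1@(2,2):B a2@(1,1):B a3@(3,3):B a4@(3,1):B a5@(0,0):A a6@(3,0):B
t=6: a0@(4,1):B a1@(2,2):B a2@(1,1):B a3@(3,3):B a4@(3,1):B a5@(0,1):A a6@(3,0):B
t=7: a0@(4,1):B a1@(2,2):B a2@(1,1):B a3@(3,3):B a4@(3,1):B a5@(0,0):A a6@(3,0):B
t=8: a0@(4,1):B a1@(2,2):B a2@(1,1):B a3@(3,3):B a4@(3,1):B a5@(0,1):A a6@(3,0):B

2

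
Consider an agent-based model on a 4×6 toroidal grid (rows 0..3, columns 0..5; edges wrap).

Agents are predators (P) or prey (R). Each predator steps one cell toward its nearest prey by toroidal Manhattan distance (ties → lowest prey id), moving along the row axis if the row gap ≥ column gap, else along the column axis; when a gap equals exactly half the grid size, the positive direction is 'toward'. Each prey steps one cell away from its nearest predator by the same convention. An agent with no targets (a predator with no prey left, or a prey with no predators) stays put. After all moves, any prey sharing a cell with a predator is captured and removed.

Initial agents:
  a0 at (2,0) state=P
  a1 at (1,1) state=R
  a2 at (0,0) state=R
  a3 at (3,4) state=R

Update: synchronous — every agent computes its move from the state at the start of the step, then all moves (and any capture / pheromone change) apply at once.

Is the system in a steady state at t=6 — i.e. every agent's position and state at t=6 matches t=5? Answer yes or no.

t=1: a0@(1,0):P a1@(0,1):R a2@(3,0):R a3@(3,3):R
t=2: a0@(0,0):P a1@(3,1):R a2@(2,0):R a3@(3,2):R
t=3: a0@(3,0):P a1@(2,1):R a2@(1,0):R a3@(3,3):R
t=4: a0@(2,0):P a1@(1,1):R a2@(0,0):R a3@(3,2):R
t=5: a0@(1,0):P a1@(0,1):R a2@(3,0):R a3@(3,3):R
t=6: a0@(0,0):P a1@(3,1):R a2@(2,0):R a3@(3,2):R

no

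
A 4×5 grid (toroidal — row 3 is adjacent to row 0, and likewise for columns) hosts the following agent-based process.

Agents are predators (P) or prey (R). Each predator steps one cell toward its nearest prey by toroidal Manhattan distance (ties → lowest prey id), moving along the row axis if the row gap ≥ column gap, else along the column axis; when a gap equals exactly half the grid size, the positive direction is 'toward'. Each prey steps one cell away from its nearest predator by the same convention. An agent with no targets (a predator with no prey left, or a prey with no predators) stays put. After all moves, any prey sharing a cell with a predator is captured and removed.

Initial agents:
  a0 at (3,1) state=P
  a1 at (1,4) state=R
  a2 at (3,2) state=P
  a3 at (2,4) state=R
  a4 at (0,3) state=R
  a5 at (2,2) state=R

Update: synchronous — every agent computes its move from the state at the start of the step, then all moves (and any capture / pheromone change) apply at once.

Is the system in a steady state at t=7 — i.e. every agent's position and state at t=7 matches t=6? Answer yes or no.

no

t=1: a0@(2,1):P a1@(0,4):R a2@(2,2):P a3@(2,3):R a4@(1,3):R a5@(1,2):R
t=2: a0@(2,2):P a1@(3,4):R a2@(2,3):P a3@(2,4):R a4@(0,3):R a5@(0,2):R
t=3: a0@(2,3):P a1@(0,4):R a2@(2,4):P a3@(2,0):R a4@(3,3):R a5@(3,2):R
t=4: a0@(3,3):P a1@(3,4):R a2@(2,0):P a3@(2,1):R a4@(0,3):R a5@(0,2):R
t=5: a0@(3,4):P a1@(3,0):R a2@(2,1):P a3@(2,2):R a4@(1,3):R a5@(1,2):R
t=6: a0@(3,0):P a1@(3,1):R a2@(2,2):P a3@(2,3):R a4@(0,3):R a5@(0,2):R
t=7: a0@(3,1):P a1@(3,2):R a2@(2,3):P a3@(2,4):R a4@(0,2):R a5@(3,2):R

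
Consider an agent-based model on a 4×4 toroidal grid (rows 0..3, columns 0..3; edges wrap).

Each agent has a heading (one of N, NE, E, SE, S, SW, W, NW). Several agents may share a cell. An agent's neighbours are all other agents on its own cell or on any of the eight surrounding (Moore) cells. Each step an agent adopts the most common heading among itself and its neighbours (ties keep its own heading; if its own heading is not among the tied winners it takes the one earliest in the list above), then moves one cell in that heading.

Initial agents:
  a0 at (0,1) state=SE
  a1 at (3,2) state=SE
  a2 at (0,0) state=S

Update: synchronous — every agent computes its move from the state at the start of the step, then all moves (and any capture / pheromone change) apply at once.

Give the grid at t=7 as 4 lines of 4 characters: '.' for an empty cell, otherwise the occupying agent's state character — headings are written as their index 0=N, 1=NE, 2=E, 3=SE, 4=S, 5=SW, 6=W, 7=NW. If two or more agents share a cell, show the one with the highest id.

t=1: a0@(1,2):SE a1@(0,3):SE a2@(1,0):S
t=2: a0@(2,3):SE a1@(1,0):SE a2@(2,0):S
t=3: a0@(3,0):SE a1@(2,1):SE a2@(3,1):SE
t=4: a0@(0,1):SE a1@(3,2):SE a2@(0,2):SE
t=5: a0@(1,2):SE a1@(0,3):SE a2@(1,3):SE
t=6: a0@(2,3):SE a1@(1,0):SE a2@(2,0):SE
t=7: a0@(3,0):SE a1@(2,1):SE a2@(3,1):SE

....
....
.3..
33..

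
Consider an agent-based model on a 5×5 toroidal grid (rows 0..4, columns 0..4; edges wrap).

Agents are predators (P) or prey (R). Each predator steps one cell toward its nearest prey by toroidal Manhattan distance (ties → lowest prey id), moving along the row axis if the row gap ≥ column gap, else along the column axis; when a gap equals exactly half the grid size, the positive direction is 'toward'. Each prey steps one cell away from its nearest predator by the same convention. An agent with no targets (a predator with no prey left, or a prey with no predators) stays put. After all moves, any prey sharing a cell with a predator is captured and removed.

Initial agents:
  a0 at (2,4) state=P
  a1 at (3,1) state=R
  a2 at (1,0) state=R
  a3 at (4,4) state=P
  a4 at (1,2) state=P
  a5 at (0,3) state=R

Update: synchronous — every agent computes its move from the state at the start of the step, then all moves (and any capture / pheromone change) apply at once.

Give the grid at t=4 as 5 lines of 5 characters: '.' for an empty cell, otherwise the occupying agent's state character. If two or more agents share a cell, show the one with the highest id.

t=1: a0@(1,4):P a1@(3,2):R a2@(0,0):R a3@(0,4):P a4@(1,1):P a5@(1,3):R
t=2: a0@(1,3):P a1@(4,2):R a3@(0,0):P a4@(0,1):P a5@(1,2):R
t=3: a0@(1,2):P a1@(3,2):R a3@(0,1):P a4@(4,1):P a5@(1,1):R
t=4: a0@(1,1):P a1@(4,2):R a3@(1,1):P a4@(3,1):P a5@(1,0):R

.....
RP...
.....
.P...
..R..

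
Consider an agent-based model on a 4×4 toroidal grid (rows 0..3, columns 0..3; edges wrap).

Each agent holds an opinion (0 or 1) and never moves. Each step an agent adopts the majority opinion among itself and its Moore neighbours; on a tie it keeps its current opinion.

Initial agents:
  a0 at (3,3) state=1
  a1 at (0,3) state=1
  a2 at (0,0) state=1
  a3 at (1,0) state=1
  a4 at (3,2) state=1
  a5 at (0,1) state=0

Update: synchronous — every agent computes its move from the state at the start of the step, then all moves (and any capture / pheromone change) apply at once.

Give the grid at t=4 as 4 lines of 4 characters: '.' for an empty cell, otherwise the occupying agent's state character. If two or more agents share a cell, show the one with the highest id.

t=1: a0@(3,3):1 a1@(0,3):1 a2@(0,0):1 a3@(1,0):1 a4@(3,2):1 a5@(0,1):1
t=2: (unchanged — steady state)

11.1
1...
....
..11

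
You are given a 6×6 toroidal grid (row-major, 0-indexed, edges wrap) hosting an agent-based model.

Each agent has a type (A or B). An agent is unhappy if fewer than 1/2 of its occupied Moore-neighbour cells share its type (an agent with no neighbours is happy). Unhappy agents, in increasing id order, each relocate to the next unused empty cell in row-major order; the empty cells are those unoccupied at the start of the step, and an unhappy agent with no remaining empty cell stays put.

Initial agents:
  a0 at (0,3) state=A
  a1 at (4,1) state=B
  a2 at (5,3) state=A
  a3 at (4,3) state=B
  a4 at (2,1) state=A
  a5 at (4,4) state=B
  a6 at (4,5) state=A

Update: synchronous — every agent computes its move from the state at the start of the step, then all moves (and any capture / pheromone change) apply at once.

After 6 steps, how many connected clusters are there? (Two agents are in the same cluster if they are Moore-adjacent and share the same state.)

5

t=1: a0@(0,3):A a1@(4,1):B a2@(0,0):A a3@(4,3):B a4@(2,1):A a5@(0,1):B a6@(0,2):A
t=2: a0@(0,3):A a1@(4,1):B a2@(0,4):A a3@(4,3):B a4@(2,1):A a5@(0,5):B a6@(0,2):A
t=3: a0@(0,3):A a1@(4,1):B a2@(0,4):A a3@(4,3):B a4@(2,1):A a5@(0,0):B a6@(0,2):A
t=4: (unchanged — steady state)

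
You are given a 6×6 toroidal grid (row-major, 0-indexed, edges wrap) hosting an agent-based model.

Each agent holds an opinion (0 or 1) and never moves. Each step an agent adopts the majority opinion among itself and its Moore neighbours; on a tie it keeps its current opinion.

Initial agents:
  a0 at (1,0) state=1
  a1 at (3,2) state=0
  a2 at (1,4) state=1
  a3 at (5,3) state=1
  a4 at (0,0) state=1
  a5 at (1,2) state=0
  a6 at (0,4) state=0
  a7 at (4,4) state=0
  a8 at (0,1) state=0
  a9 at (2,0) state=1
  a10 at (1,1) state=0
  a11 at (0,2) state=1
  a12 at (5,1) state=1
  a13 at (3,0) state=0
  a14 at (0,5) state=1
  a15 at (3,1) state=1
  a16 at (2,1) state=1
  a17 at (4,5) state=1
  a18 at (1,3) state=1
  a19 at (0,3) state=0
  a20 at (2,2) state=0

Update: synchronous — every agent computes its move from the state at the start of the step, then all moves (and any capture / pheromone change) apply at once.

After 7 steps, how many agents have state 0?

t=1: a0@(1,0):1 a1@(3,2):0 a2@(1,4):1 a3@(5,3):0 a4@(0,0):1 a5@(1,2):0 a6@(0,4):1 a7@(4,4):1 a8@(0,1):1 a9@(2,0):1 a10@(1,1):1 a11@(0,2):1 a12@(5,1):1 a13@(3,0):1 a14@(0,5):1 a15@(3,1):1 a16@(2,1):0 a17@(4,5):0 a18@(1,3):0 a19@(0,3):1 a20@(2,2):0
t=2: a0@(1,0):1 a1@(3,2):0 a2@(1,4):1 a3@(5,3):1 a4@(0,0):1 a5@(1,2):0 a6@(0,4):1 a7@(4,4):0 a8@(0,1):1 a9@(2,0):1 a10@(1,1):1 a11@(0,2):1 a12@(5,1):1 a13@(3,0):1 a14@(0,5):1 a15@(3,1):1 a16@(2,1):1 a17@(4,5):1 a18@(1,3):1 a19@(0,3):1 a20@(2,2):0
t=3: a0@(1,0):1 a1@(3,2):0 a2@(1,4):1 a3@(5,3):1 a4@(0,0):1 a5@(1,2):1 a6@(0,4):1 a7@(4,4):1 a8@(0,1):1 a9@(2,0):1 a10@(1,1):1 a11@(0,2):1 a12@(5,1):1 a13@(3,0):1 a14@(0,5):1 a15@(3,1):1 a16@(2,1):1 a17@(4,5):1 a18@(1,3):1 a19@(0,3):1 a20@(2,2):1
t=4: a0@(1,0):1 a1@(3,2):1 a2@(1,4):1 a3@(5,3):1 a4@(0,0):1 a5@(1,2):1 a6@(0,4):1 a7@(4,4):1 a8@(0,1):1 a9@(2,0):1 a10@(1,1):1 a11@(0,2):1 a12@(5,1):1 a13@(3,0):1 a14@(0,5):1 a15@(3,1):1 a16@(2,1):1 a17@(4,5):1 a18@(1,3):1 a19@(0,3):1 a20@(2,2):1
t=5: (unchanged — steady state)

0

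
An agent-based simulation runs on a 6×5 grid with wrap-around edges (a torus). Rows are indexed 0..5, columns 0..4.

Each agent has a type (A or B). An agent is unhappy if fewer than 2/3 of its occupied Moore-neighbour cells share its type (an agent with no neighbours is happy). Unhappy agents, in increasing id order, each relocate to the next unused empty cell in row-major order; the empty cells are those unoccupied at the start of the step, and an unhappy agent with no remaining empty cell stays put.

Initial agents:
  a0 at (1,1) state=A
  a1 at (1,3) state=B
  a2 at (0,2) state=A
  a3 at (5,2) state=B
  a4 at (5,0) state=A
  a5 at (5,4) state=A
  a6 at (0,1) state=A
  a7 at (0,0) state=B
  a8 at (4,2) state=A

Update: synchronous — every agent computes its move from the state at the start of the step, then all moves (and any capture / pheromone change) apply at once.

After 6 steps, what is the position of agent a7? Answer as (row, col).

(1, 2)

t=1: a0@(1,1):A a1@(0,3):B a2@(0,4):A a3@(1,0):B a4@(5,0):A a5@(1,2):A a6@(1,4):A a7@(2,0):B a8@(2,1):A
t=2: a0@(0,0):A a1@(0,1):B a2@(0,2):A a3@(1,3):B a4@(5,0):A a5@(1,2):A a6@(2,2):A a7@(2,3):B a8@(2,4):A
t=3: a0@(0,3):A a1@(0,4):B a2@(1,0):A a3@(1,1):B a4@(1,4):A a5@(2,0):A a6@(2,1):A a7@(3,0):B a8@(3,1):A
t=4: a0@(0,0):A a1@(0,1):B a2@(0,2):A a3@(1,2):B a4@(1,4):A a5@(2,0):A a6@(1,3):A a7@(2,2):B a8@(3,1):A
t=5: a0@(0,3):A a1@(0,4):B a2@(1,0):A a3@(1,1):B a4@(1,4):A a5@(2,0):A a6@(2,1):A a7@(2,3):B a8@(2,4):A
t=6: a0@(0,0):A a1@(0,1):B a2@(1,0):A a3@(0,2):B a4@(1,4):A a5@(2,0):A a6@(2,1):A a7@(1,2):B a8@(2,4):A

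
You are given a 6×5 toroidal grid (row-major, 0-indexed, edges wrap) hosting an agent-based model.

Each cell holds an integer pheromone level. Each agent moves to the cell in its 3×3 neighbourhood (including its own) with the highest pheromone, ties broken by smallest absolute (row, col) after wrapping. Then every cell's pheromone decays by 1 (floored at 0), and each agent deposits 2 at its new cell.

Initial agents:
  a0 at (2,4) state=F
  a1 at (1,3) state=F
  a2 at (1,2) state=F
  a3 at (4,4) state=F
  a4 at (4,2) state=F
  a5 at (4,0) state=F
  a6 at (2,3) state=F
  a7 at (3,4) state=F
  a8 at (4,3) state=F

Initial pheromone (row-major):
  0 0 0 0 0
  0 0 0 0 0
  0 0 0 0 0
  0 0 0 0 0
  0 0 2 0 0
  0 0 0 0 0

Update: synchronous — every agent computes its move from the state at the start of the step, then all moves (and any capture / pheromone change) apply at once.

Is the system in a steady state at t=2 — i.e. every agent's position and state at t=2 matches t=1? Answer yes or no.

t=1: a0@(1,0) a1@(0,2) a2@(0,1) a3@(3,0) a4@(4,2) a5@(3,0) a6@(1,2) a7@(2,0) a8@(4,2) | pheromone: 0 2 2 0 0 / 2 0 2 0 0 / 2 0 0 0 0 / 4 0 0 0 0 / 0 0 5 0 0 / 0 0 0 0 0
t=2: a0@(0,1) a1@(0,1) a2@(0,1) a3@(3,0) a4@(4,2) a5@(3,0) a6@(0,1) a7@(3,0) a8@(4,2) | pheromone: 0 9 1 0 0 / 1 0 1 0 0 / 1 0 0 0 0 / 9 0 0 0 0 / 0 0 8 0 0 / 0 0 0 0 0

no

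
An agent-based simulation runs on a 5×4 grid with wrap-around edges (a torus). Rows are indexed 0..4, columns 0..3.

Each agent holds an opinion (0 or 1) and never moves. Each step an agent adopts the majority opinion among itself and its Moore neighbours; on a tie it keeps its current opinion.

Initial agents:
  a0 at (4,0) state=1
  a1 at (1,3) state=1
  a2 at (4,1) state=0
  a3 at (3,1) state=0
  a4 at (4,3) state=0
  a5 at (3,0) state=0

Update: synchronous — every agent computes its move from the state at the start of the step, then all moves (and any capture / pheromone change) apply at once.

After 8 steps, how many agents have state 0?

5

t=1: a0@(4,0):0 a1@(1,3):1 a2@(4,1):0 a3@(3,1):0 a4@(4,3):0 a5@(3,0):0
t=2: (unchanged — steady state)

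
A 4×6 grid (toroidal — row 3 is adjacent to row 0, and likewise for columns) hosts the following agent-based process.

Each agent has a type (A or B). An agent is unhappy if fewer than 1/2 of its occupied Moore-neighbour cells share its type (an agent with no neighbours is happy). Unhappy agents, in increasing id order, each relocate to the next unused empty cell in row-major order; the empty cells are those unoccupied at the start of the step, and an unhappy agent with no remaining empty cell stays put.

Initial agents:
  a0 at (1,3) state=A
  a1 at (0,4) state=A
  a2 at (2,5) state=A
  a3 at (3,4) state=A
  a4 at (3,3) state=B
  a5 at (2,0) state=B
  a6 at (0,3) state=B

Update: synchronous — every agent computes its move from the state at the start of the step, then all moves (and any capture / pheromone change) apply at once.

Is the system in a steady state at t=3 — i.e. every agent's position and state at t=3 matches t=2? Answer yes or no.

yes

t=1: a0@(1,3):A a1@(0,4):A a2@(2,5):A a3@(3,4):A a4@(0,0):B a5@(0,1):B a6@(0,2):B
t=2: (unchanged — steady state)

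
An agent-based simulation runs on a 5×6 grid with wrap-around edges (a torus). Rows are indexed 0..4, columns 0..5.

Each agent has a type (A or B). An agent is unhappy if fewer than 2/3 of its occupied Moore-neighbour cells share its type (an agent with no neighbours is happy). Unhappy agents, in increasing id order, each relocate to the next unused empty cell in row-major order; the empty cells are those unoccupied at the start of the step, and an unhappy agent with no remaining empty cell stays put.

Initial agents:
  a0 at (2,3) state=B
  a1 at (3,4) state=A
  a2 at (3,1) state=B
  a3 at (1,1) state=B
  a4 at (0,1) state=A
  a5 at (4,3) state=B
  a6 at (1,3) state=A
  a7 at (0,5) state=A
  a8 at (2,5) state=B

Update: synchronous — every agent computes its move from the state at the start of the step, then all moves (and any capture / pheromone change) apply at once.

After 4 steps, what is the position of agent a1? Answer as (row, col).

t=1: a0@(0,0):B a1@(0,2):A a2@(3,1):B a3@(0,3):B a4@(0,4):A a5@(1,0):B a6@(1,2):A a7@(0,5):A a8@(1,4):B
t=2: a0@(0,1):B a1@(1,1):A a2@(3,1):B a3@(1,3):B a4@(1,5):A a5@(2,0):B a6@(2,1):A a7@(2,2):A a8@(2,3):B
t=3: a0@(0,0):B a1@(0,2):A a2@(0,3):B a3@(0,4):B a4@(0,5):A a5@(1,0):B a6@(1,2):A a7@(1,4):A a8@(2,4):B
t=4: a0@(0,1):B a1@(1,1):A a2@(1,3):B a3@(1,5):B a4@(2,0):A a5@(2,1):B a6@(2,2):A a7@(2,3):A a8@(2,5):B

(1, 1)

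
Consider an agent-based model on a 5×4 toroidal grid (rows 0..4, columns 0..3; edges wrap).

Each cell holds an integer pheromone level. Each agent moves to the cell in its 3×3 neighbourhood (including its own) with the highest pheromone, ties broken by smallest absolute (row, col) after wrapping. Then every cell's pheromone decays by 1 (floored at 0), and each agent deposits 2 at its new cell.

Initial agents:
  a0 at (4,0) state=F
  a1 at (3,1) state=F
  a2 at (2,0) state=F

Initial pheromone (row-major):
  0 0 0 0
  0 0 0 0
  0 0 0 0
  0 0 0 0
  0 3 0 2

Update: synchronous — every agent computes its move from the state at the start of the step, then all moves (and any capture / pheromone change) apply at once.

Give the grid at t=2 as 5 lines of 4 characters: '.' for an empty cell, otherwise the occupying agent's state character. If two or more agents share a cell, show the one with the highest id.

....
F...
....
....
.F..

t=1: a0@(4,1) a1@(4,1) a2@(1,0) | pheromone: 0 0 0 0 / 2 0 0 0 / 0 0 0 0 / 0 0 0 0 / 0 6 0 1
t=2: a0@(4,1) a1@(4,1) a2@(1,0) | pheromone: 0 0 0 0 / 3 0 0 0 / 0 0 0 0 / 0 0 0 0 / 0 9 0 0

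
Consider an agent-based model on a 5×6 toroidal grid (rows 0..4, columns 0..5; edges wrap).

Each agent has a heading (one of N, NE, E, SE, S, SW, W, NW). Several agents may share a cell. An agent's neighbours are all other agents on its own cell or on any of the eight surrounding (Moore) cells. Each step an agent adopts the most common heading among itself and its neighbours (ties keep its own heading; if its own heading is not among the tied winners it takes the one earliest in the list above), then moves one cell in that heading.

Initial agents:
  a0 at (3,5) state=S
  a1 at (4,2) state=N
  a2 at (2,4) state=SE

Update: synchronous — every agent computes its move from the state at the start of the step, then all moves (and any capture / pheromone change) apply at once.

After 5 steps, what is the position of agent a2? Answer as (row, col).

(2, 3)

t=1: a0@(4,5):S a1@(3,2):N a2@(3,5):SE
t=2: a0@(0,5):S a1@(2,2):N a2@(4,0):SE
t=3: a0@(1,5):S a1@(1,2):N a2@(0,1):SE
t=4: a0@(2,5):S a1@(0,2):N a2@(1,2):SE
t=5: a0@(3,5):S a1@(4,2):N a2@(2,3):SE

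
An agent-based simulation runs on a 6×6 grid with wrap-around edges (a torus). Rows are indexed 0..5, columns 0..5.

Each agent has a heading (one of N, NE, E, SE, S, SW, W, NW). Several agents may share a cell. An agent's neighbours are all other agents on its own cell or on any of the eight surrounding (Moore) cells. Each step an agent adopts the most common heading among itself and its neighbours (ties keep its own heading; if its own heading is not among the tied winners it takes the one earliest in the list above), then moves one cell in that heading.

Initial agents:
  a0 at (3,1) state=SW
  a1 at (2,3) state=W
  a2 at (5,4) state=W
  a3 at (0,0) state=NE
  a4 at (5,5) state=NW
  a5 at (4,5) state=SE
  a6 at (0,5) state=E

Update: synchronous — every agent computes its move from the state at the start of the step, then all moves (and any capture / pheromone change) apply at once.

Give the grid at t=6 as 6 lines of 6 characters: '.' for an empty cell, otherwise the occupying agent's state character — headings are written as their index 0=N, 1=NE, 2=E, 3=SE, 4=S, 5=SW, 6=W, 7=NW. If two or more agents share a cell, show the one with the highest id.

1....2
......
...6..
.5....
.....3
....67

t=1: a0@(4,0):SW a1@(2,2):W a2@(5,3):W a3@(5,1):NE a4@(4,4):NW a5@(5,0):SE a6@(0,0):E
t=2: a0@(5,5):SW a1@(2,1):W a2@(5,2):W a3@(4,2):NE a4@(3,3):NW a5@(0,1):SE a6@(0,1):E
t=3: a0@(0,4):SW a1@(2,0):W a2@(5,1):W a3@(3,3):NE a4@(2,2):NW a5@(1,2):SE a6@(0,2):E
t=4: a0@(1,3):SW a1@(2,5):W a2@(5,0):W a3@(2,4):NE a4@(1,1):NW a5@(2,3):SE a6@(0,3):E
t=5: a0@(2,2):SW a1@(2,4):W a2@(5,5):W a3@(1,5):NE a4@(0,0):NW a5@(3,4):SE a6@(0,4):E
t=6: a0@(3,1):SW a1@(2,3):W a2@(5,4):W a3@(0,0):NE a4@(5,5):NW a5@(4,5):SE a6@(0,5):E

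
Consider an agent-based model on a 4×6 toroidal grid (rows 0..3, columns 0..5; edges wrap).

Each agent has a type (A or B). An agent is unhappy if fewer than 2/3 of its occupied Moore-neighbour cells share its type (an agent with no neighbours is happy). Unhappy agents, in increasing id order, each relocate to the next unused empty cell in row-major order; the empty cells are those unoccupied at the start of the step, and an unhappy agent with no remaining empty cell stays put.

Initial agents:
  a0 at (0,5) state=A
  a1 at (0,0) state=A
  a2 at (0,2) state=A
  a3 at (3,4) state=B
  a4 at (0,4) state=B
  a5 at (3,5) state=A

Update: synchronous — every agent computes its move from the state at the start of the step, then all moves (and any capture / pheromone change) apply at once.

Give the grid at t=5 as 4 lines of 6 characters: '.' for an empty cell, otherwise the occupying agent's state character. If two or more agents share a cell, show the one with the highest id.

t=1: a0@(0,1):A a1@(0,0):A a2@(0,2):A a3@(0,3):B a4@(1,0):B a5@(1,1):A
t=2: a0@(0,1):A a1@(0,0):A a2@(0,2):A a3@(0,4):B a4@(0,5):B a5@(1,1):A
t=3: a0@(0,1):A a1@(0,0):A a2@(0,2):A a3@(0,4):B a4@(0,3):B a5@(1,1):A
t=4: a0@(0,1):A a1@(0,0):A a2@(0,2):A a3@(0,4):B a4@(0,5):B a5@(1,1):A
t=5: a0@(0,1):A a1@(0,0):A a2@(0,2):A a3@(0,4):B a4@(0,3):B a5@(1,1):A

AAABB.
.A....
......
......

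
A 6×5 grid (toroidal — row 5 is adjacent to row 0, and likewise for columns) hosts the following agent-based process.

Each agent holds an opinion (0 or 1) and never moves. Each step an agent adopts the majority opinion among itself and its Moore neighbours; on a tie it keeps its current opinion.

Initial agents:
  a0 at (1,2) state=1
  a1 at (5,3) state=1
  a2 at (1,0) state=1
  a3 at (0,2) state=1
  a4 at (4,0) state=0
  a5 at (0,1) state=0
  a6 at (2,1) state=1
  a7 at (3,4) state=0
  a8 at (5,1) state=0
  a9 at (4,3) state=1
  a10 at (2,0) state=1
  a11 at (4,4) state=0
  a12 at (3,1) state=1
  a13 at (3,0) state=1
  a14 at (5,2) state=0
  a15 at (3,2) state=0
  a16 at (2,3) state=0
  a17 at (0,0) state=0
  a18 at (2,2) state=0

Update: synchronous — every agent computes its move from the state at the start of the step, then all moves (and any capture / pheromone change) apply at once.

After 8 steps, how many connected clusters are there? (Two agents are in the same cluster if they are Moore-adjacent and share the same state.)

t=1: a0@(1,2):1 a1@(5,3):1 a2@(1,0):1 a3@(0,2):1 a4@(4,0):0 a5@(0,1):0 a6@(2,1):1 a7@(3,4):0 a8@(5,1):0 a9@(4,3):0 a10@(2,0):1 a11@(4,4):0 a12@(3,1):1 a13@(3,0):1 a14@(5,2):0 a15@(3,2):0 a16@(2,3):0 a17@(0,0):0 a18@(2,2):0
t=2: a0@(1,2):1 a1@(5,3):0 a2@(1,0):1 a3@(0,2):1 a4@(4,0):0 a5@(0,1):0 a6@(2,1):1 a7@(3,4):0 a8@(5,1):0 a9@(4,3):0 a10@(2,0):1 a11@(4,4):0 a12@(3,1):1 a13@(3,0):1 a14@(5,2):0 a15@(3,2):0 a16@(2,3):0 a17@(0,0):0 a18@(2,2):0
t=3: a0@(1,2):1 a1@(5,3):0 a2@(1,0):1 a3@(0,2):0 a4@(4,0):0 a5@(0,1):0 a6@(2,1):1 a7@(3,4):0 a8@(5,1):0 a9@(4,3):0 a10@(2,0):1 a11@(4,4):0 a12@(3,1):1 a13@(3,0):1 a14@(5,2):0 a15@(3,2):0 a16@(2,3):0 a17@(0,0):0 a18@(2,2):0
t=4: a0@(1,2):0 a1@(5,3):0 a2@(1,0):1 a3@(0,2):0 a4@(4,0):0 a5@(0,1):0 a6@(2,1):1 a7@(3,4):0 a8@(5,1):0 a9@(4,3):0 a10@(2,0):1 a11@(4,4):0 a12@(3,1):1 a13@(3,0):1 a14@(5,2):0 a15@(3,2):0 a16@(2,3):0 a17@(0,0):0 a18@(2,2):0
t=5: (unchanged — steady state)

2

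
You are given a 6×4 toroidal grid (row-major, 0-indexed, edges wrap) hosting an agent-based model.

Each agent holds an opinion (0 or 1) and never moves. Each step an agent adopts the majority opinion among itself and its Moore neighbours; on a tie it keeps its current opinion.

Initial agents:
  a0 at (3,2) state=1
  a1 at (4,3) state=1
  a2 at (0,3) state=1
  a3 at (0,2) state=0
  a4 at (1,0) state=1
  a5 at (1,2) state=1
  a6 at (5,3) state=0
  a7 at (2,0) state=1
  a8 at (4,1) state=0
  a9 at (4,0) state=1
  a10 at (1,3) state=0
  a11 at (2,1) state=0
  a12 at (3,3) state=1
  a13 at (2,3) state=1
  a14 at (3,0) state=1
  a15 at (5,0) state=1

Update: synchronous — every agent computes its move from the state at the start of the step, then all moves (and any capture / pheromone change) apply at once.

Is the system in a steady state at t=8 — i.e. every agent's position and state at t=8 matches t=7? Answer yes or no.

t=1: a0@(3,2):1 a1@(4,3):1 a2@(0,3):1 a3@(0,2):0 a4@(1,0):1 a5@(1,2):1 a6@(5,3):1 a7@(2,0):1 a8@(4,1):1 a9@(4,0):1 a10@(1,3):1 a11@(2,1):1 a12@(3,3):1 a13@(2,3):1 a14@(3,0):1 a15@(5,0):1
t=2: a0@(3,2):1 a1@(4,3):1 a2@(0,3):1 a3@(0,2):1 a4@(1,0):1 a5@(1,2):1 a6@(5,3):1 a7@(2,0):1 a8@(4,1):1 a9@(4,0):1 a10@(1,3):1 a11@(2,1):1 a12@(3,3):1 a13@(2,3):1 a14@(3,0):1 a15@(5,0):1
t=3: (unchanged — steady state)

yes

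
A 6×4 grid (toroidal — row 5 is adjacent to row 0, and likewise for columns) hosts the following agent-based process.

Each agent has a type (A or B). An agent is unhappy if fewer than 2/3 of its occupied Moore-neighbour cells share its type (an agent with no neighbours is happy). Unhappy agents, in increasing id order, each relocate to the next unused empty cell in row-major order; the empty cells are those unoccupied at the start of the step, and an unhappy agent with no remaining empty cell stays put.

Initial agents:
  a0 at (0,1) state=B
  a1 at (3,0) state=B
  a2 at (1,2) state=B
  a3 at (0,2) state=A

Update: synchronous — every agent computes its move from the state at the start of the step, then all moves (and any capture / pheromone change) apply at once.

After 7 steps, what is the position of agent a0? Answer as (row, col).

t=1: a0@(0,0):B a1@(3,0):B a2@(0,3):B a3@(1,0):A
t=2: a0@(0,1):B a1@(3,0):B a2@(0,2):B a3@(1,1):A
t=3: a0@(0,0):B a1@(3,0):B a2@(0,3):B a3@(1,0):A
t=4: a0@(0,1):B a1@(3,0):B a2@(0,2):B a3@(1,1):A
t=5: a0@(0,0):B a1@(3,0):B a2@(0,3):B a3@(1,0):A
t=6: a0@(0,1):B a1@(3,0):B a2@(0,2):B a3@(1,1):A
t=7: a0@(0,0):B a1@(3,0):B a2@(0,3):B a3@(1,0):A

(0, 0)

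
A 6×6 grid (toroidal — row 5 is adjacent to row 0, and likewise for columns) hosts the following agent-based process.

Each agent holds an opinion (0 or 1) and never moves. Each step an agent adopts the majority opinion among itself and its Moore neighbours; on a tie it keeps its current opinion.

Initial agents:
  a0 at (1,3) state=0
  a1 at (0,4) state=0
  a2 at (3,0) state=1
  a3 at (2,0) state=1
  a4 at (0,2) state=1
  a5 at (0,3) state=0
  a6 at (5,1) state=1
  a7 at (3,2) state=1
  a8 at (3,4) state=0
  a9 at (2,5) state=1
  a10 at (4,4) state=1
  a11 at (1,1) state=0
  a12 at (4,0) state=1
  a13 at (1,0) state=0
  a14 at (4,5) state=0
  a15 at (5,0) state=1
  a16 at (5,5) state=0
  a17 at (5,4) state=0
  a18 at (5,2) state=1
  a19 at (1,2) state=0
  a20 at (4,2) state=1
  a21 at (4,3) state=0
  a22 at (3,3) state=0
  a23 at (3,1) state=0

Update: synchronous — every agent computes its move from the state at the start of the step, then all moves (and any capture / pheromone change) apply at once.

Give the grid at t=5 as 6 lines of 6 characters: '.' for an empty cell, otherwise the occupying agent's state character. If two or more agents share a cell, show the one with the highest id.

t=1: a0@(1,3):0 a1@(0,4):0 a2@(3,0):1 a3@(2,0):1 a4@(0,2):0 a5@(0,3):0 a6@(5,1):1 a7@(3,2):0 a8@(3,4):0 a9@(2,5):1 a10@(4,4):0 a11@(1,1):0 a12@(4,0):1 a13@(1,0):0 a14@(4,5):0 a15@(5,0):1 a16@(5,5):0 a17@(5,4):0 a18@(5,2):1 a19@(1,2):0 a20@(4,2):1 a21@(4,3):0 a22@(3,3):0 a23@(3,1):1
t=2: (unchanged — steady state)

..000.
0000..
1....1
11000.
1.1000
111.00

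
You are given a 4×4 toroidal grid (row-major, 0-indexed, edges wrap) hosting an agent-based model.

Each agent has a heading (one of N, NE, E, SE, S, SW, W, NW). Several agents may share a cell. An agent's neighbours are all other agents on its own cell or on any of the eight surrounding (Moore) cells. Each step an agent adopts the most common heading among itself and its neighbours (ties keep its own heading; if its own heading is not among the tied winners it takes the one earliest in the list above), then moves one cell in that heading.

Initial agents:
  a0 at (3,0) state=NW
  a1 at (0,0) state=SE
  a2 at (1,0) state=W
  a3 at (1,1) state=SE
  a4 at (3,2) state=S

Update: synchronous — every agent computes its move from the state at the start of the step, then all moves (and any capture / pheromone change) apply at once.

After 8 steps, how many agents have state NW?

t=1: a0@(2,3):NW a1@(1,1):SE a2@(2,1):SE a3@(2,2):SE a4@(0,2):S
t=2: a0@(1,2):NW a1@(2,2):SE a2@(3,2):SE a3@(3,3):SE a4@(1,2):S
t=3: a0@(0,1):NW a1@(3,3):SE a2@(0,3):SE a3@(0,0):SE a4@(2,2):S
t=4: a0@(3,0):NW a1@(0,0):SE a2@(1,0):SE a3@(1,1):SE a4@(3,2):S
t=5: a0@(2,3):NW a1@(1,1):SE a2@(2,1):SE a3@(2,2):SE a4@(0,2):S
t=6: a0@(1,2):NW a1@(2,2):SE a2@(3,2):SE a3@(3,3):SE a4@(1,2):S
t=7: a0@(0,1):NW a1@(3,3):SE a2@(0,3):SE a3@(0,0):SE a4@(2,2):S
t=8: a0@(3,0):NW a1@(0,0):SE a2@(1,0):SE a3@(1,1):SE a4@(3,2):S

1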